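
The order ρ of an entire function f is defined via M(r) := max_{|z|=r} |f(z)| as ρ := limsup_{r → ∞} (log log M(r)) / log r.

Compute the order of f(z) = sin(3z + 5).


sin(w) is a linear combination of e^{iw} and e^{−iw} (or e^w, e^{−w} in the hyperbolic case), so |sin(w)| ≤ e^{|w|}. With w = 3z + 5, |w| ≤ 3|z| + 5 = 3r + 5 on |z| = r, giving M(r) ≤ e^{3r + 5}, so ρ ≤ 1. On a suitable ray (z = it for sin/cos; z = t for sinh/cosh, t real → ∞), |sin(3z + 5)| grows like e^{3|t|}/2, so ρ ≥ 1. Hence ρ = 1.
Therefore ρ = 1.

Order ρ = 1.


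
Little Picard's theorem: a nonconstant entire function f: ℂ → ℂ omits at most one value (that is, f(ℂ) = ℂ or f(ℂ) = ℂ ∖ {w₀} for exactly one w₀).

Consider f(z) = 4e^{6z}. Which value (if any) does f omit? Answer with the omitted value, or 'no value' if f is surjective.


Little Picard bounds the complement of f(ℂ) to at most one point.
e^{6z} is never zero on ℂ, so 4·e^{6z} takes every value in ℂ ∖ {0}. Adding 0 shifts the range to ℂ ∖ {0}. Thus f omits exactly the value 0.

Omitted value: 0.


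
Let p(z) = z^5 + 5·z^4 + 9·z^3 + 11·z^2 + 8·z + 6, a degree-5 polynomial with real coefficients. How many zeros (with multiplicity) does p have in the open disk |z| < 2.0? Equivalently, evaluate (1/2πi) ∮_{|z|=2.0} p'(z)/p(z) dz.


The zeros of p are: (-1 + 1i), (-1 - 1i), (0 + 1i), (0 - 1i), -3.
Their magnitudes are: 1.414, 1.414, 1, 1, 3.
Zeros with |z| < R = 2.0: (-1 + 1i), (-1 - 1i), (0 + 1i), (0 - 1i).
Count = 4.
By the argument principle, (1/2πi) ∮_{|z|=R} p'(z)/p(z) dz equals exactly this count.

Number of zeros inside |z| < 2.0: 4.


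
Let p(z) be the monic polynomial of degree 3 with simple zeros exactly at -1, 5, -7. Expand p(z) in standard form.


The polynomial is p(z) = ∏_{α ∈ S} (z − α), where S = {-1, 5, -7}.
Expanding the product yields: p(z) = z^3 + 3·z^2 -33·z -35.
The resulting polynomial has degree 3 and real coefficients as required.

p(z) = z^3 + 3·z^2 -33·z -35.


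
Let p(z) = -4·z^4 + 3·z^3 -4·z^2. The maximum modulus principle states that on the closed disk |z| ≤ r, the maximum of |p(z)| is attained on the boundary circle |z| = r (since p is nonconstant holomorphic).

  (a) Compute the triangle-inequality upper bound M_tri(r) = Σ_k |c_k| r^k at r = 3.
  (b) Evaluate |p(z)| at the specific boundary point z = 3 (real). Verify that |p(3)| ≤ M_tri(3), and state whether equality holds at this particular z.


Coefficients: c_0 = 0, c_1 = 0, c_2 = -4, c_3 = 3, c_4 = -4. Radius r = 3.
Part (a). Triangle bound: M_tri(r) = Σ_k |c_k| r^k
  = |0|·3^0 + |0|·3^1 + |-4|·3^2 + |3|·3^3 + |-4|·3^4
  = 0 + 0 + 36 + 81 + 324 = 441.
This bounds M(r) := max_{|z|=r} |p(z)| from above; equality holds iff all terms c_k z^k can be made to align in phase at a single z on |z|=r.
Part (b). At z = 3 (real, on the circle |z| = r):
  p(3) = (0)·3^0 + (0)·3^1 + (-4)·3^2 + (3)·3^3 + (-4)·3^4 = -279.
  |p(3)| = 279.
Check: |p(3)| = 279 ≤ 441 = M_tri(3). ✓ Equality does not hold at z = 3 (the coefficients have mixed signs, so the terms do not all align in phase there).

M_tri(3) = 441; |p(3)| = 279; equality at z=3: no.


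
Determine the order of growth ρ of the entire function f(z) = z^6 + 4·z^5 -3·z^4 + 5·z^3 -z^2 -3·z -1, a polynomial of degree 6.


|f(z)| ≤ Σ|c_k|·r^k = O(r^6) as r → ∞. Polynomial growth is O(e^{r^ε}) for every ε > 0 (since r^6/e^{r^ε} → 0), so ρ ≤ ε for all ε > 0, i.e. ρ = 0. Every nonconstant polynomial has order 0.
Therefore ρ = 0.

Order ρ = 0.


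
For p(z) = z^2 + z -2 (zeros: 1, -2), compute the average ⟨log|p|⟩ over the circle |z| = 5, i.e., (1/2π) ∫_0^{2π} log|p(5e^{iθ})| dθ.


Zeros: -2, 1; r = 5.
Inside |z| < r: -2, 1. Outside (|z| ≥ r): ∅.
p(0) = -2, so log|p(0)| = log(2) = 0.6931.
Apply Jensen: I(r) = log|p(0)| + Σ_k log(r/|z_k|), summed over zeros inside |z| < r.
  log(r/|z_k|) for z_k = 1: log(5/1) = 1.6094
  log(r/|z_k|) for z_k = -2: log(5/2) = 0.9163
Sum over inside zeros: 2.5257.
I(r) = log|p(0)| + (inside sum) = 0.6931 + 2.5257 = 3.2189.
Closed form (all zeros inside, monic): I(r) = n·log(r) = 2·log(5) = 3.2189. ✓

I(r) ≈ 3.2189.


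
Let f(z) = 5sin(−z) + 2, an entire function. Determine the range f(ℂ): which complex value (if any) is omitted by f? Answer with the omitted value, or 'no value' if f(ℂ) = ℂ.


Little Picard bounds the complement of f(ℂ) to at most one point.
sin is entire and surjective onto ℂ: for every w ∈ ℂ, sin(ζ) = w has a solution ζ ∈ ℂ (e.g., via the complex inverse arcsin). With ζ = −z this gives z = ζ/(-1). Then 5·sin(−z) takes every value in 5·ℂ = ℂ, and adding 2 is a bijection of ℂ. So f is surjective and omits no value. (Note: only on the real line is sin bounded by [−1, 1].)

Omitted value: no value.


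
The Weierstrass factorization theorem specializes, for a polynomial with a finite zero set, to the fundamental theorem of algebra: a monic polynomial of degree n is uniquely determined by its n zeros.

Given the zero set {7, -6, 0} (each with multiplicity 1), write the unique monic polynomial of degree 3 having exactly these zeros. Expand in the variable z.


The polynomial is p(z) = ∏_{α ∈ S} (z − α), where S = {7, -6, 0}.
Expanding the product yields: p(z) = z^3 -z^2 -42·z.
The resulting polynomial has degree 3 and real coefficients as required.

p(z) = z^3 -z^2 -42·z.


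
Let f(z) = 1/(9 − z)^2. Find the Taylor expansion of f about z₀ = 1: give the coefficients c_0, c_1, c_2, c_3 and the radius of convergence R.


Let w = z − z₀, so z = z₀ + w.
Then 9 − z = 9 − (z₀ + w) = (9 − z₀) − w = 8 − w.
f(z) = 1/(8 − w)^2 = (1/(8)^2) · (1 − w/(8))^{−2}.
By the binomial series (1−u)^{−2} = Σ_{n≥0} C(n+1, 1) u^n for |u|<1, with u = w/(8):
  c_n = C(n+1, 1) / (8)^(n+2).
  c_0 = 1/(8)^2 = 1/64.
  c_1 = 2/(8)^3 = 1/256.
  c_2 = 3/(8)^4 = 3/4096.
  c_3 = 4/(8)^5 = 1/8192.
The series is valid for |w/d| < 1, i.e. |z − z₀| < |d|.
Radius of convergence: R = |9 − z₀| = |8| = 8 (distance from z₀ to the singularity z = 9).

c_0 = 1/64, c_1 = 1/256, c_2 = 3/4096, c_3 = 1/8192; R = 8.


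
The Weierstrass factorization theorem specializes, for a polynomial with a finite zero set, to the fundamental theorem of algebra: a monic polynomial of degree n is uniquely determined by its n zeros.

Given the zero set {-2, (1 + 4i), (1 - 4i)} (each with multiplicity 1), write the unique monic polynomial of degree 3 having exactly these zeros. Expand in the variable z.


The polynomial is p(z) = ∏_{α ∈ S} (z − α), where S = {-2, (1 + 4i), (1 - 4i)}.
Expanding the product yields: p(z) = z^3 + 13·z + 34.
Note conjugate pairs combine to real quadratics: (z − (1+4i))(z − (1−4i)) = z² − 2z + 17.
The resulting polynomial has degree 3 and real coefficients as required.

p(z) = z^3 + 13·z + 34.


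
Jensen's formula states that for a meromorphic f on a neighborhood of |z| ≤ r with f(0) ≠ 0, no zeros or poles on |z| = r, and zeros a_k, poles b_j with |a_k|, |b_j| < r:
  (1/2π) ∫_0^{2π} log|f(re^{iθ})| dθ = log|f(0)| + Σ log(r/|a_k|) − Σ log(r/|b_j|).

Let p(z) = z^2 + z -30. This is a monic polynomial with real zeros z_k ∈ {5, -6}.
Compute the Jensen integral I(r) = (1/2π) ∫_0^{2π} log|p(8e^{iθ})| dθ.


Zeros: -6, 5; r = 8.
Inside |z| < r: -6, 5. Outside (|z| ≥ r): ∅.
p(0) = -30, so log|p(0)| = log(30) = 3.4012.
Apply Jensen: I(r) = log|p(0)| + Σ_k log(r/|z_k|), summed over zeros inside |z| < r.
  log(r/|z_k|) for z_k = 5: log(8/5) = 0.4700
  log(r/|z_k|) for z_k = -6: log(8/6) = 0.2877
Sum over inside zeros: 0.7577.
I(r) = log|p(0)| + (inside sum) = 3.4012 + 0.7577 = 4.1589.
Closed form (all zeros inside, monic): I(r) = n·log(r) = 2·log(8) = 4.1589. ✓

I(r) ≈ 4.1589.


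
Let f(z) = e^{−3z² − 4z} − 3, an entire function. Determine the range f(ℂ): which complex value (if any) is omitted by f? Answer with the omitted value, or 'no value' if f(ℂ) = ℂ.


Little Picard bounds the complement of f(ℂ) to at most one point.
The exponent g(z) = −3z² − 4z is a nonconstant polynomial, hence surjective onto ℂ. So e^{g(z)} takes every value in {e^w : w ∈ ℂ} = ℂ ∖ {0}. Adding -3 shifts the range to ℂ ∖ {-3}. f omits exactly -3.

Omitted value: -3.


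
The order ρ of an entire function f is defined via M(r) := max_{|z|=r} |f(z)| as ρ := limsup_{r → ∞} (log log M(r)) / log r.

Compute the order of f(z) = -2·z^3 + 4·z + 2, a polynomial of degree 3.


|f(z)| ≤ Σ|c_k|·r^k = O(r^3) as r → ∞. Polynomial growth is O(e^{r^ε}) for every ε > 0 (since r^3/e^{r^ε} → 0), so ρ ≤ ε for all ε > 0, i.e. ρ = 0. Every nonconstant polynomial has order 0.
Therefore ρ = 0.

Order ρ = 0.


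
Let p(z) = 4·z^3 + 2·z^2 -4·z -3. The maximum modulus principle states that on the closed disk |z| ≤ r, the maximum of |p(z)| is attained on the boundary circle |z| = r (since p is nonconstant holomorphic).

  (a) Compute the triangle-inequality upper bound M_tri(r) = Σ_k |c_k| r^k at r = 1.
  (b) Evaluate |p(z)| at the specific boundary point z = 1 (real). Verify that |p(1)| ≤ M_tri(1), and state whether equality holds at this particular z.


Coefficients: c_0 = -3, c_1 = -4, c_2 = 2, c_3 = 4. Radius r = 1.
Part (a). Triangle bound: M_tri(r) = Σ_k |c_k| r^k
  = |-3|·1^0 + |-4|·1^1 + |2|·1^2 + |4|·1^3
  = 3 + 4 + 2 + 4 = 13.
This bounds M(r) := max_{|z|=r} |p(z)| from above; equality holds iff all terms c_k z^k can be made to align in phase at a single z on |z|=r.
Part (b). At z = 1 (real, on the circle |z| = r):
  p(1) = (-3)·1^0 + (-4)·1^1 + (2)·1^2 + (4)·1^3 = -1.
  |p(1)| = 1.
Check: |p(1)| = 1 ≤ 13 = M_tri(1). ✓ Equality does not hold at z = 1 (the coefficients have mixed signs, so the terms do not all align in phase there).

M_tri(1) = 13; |p(1)| = 1; equality at z=1: no.


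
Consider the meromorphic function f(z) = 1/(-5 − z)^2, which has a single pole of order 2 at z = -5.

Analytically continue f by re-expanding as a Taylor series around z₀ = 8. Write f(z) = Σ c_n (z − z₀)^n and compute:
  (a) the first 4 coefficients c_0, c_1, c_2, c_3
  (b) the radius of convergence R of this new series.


Let w = z − z₀, so z = z₀ + w.
Then -5 − z = -5 − (z₀ + w) = (-5 − z₀) − w = -13 − w.
f(z) = 1/(-13 − w)^2 = (1/(-13)^2) · (1 − w/(-13))^{−2}.
By the binomial series (1−u)^{−2} = Σ_{n≥0} C(n+1, 1) u^n for |u|<1, with u = w/(-13):
  c_n = C(n+1, 1) / (-13)^(n+2).
  c_0 = 1/(-13)^2 = 1/169.
  c_1 = 2/(-13)^3 = -2/2197.
  c_2 = 3/(-13)^4 = 3/28561.
  c_3 = 4/(-13)^5 = -4/371293.
The series is valid for |w/d| < 1, i.e. |z − z₀| < |d|.
Radius of convergence: R = |-5 − z₀| = |-13| = 13 (distance from z₀ to the singularity z = -5).

c_0 = 1/169, c_1 = -2/2197, c_2 = 3/28561, c_3 = -4/371293; R = 13.


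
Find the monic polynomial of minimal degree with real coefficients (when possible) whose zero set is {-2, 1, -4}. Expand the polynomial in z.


The polynomial is p(z) = ∏_{α ∈ S} (z − α), where S = {-2, 1, -4}.
Expanding the product yields: p(z) = z^3 + 5·z^2 + 2·z -8.
The resulting polynomial has degree 3 and real coefficients as required.

p(z) = z^3 + 5·z^2 + 2·z -8.


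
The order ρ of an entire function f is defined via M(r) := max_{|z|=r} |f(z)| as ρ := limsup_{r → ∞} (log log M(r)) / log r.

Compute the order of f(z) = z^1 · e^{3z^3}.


M(r) = max_{|z|=r} |1|·|z|^1·|e^{3z^3}| = 1·r^1 · e^{3r^3} (the factors attain their maxima compatibly on |z|=r). Then log M(r) = log 1 + 1·log r + 3r^3, dominated by the last term, so log log M(r) ~ 3·log r. The polynomial factor 1z^1 contributes only a log r term and does not affect the order. ρ = 3.
Therefore ρ = 3.

Order ρ = 3.


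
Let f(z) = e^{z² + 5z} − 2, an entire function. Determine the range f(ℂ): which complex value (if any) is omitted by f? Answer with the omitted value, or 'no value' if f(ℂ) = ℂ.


Little Picard bounds the complement of f(ℂ) to at most one point.
The exponent g(z) = z² + 5z is a nonconstant polynomial, hence surjective onto ℂ. So e^{g(z)} takes every value in {e^w : w ∈ ℂ} = ℂ ∖ {0}. Adding -2 shifts the range to ℂ ∖ {-2}. f omits exactly -2.

Omitted value: -2.


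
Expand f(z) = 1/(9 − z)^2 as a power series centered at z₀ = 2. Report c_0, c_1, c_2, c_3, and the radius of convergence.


Let w = z − z₀, so z = z₀ + w.
Then 9 − z = 9 − (z₀ + w) = (9 − z₀) − w = 7 − w.
f(z) = 1/(7 − w)^2 = (1/(7)^2) · (1 − w/(7))^{−2}.
By the binomial series (1−u)^{−2} = Σ_{n≥0} C(n+1, 1) u^n for |u|<1, with u = w/(7):
  c_n = C(n+1, 1) / (7)^(n+2).
  c_0 = 1/(7)^2 = 1/49.
  c_1 = 2/(7)^3 = 2/343.
  c_2 = 3/(7)^4 = 3/2401.
  c_3 = 4/(7)^5 = 4/16807.
The series is valid for |w/d| < 1, i.e. |z − z₀| < |d|.
Radius of convergence: R = |9 − z₀| = |7| = 7 (distance from z₀ to the singularity z = 9).

c_0 = 1/49, c_1 = 2/343, c_2 = 3/2401, c_3 = 4/16807; R = 7.


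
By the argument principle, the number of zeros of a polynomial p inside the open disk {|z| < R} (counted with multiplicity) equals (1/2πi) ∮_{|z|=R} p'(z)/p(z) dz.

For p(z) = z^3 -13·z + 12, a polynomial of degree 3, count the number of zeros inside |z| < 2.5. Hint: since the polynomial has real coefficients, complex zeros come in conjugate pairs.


The zeros of p are: -4, 1, 3.
Their magnitudes are: 4, 1, 3.
Zeros with |z| < R = 2.5: 1.
Count = 1.
By the argument principle, (1/2πi) ∮_{|z|=R} p'(z)/p(z) dz equals exactly this count.

Number of zeros inside |z| < 2.5: 1.


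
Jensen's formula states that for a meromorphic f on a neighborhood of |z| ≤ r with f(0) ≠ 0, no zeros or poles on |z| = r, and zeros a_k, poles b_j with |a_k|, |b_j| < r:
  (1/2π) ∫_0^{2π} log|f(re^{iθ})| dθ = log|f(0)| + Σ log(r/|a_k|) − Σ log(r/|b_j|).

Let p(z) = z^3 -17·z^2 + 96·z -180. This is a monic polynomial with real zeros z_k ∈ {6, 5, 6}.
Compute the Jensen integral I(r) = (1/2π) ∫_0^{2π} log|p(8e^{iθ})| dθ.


Zeros: 5, 6, 6; r = 8.
Inside |z| < r: 5, 6, 6. Outside (|z| ≥ r): ∅.
p(0) = -180, so log|p(0)| = log(180) = 5.1930.
Apply Jensen: I(r) = log|p(0)| + Σ_k log(r/|z_k|), summed over zeros inside |z| < r.
  log(r/|z_k|) for z_k = 6: log(8/6) = 0.2877
  log(r/|z_k|) for z_k = 5: log(8/5) = 0.4700
  log(r/|z_k|) for z_k = 6: log(8/6) = 0.2877
Sum over inside zeros: 1.0454.
I(r) = log|p(0)| + (inside sum) = 5.1930 + 1.0454 = 6.2383.
Closed form (all zeros inside, monic): I(r) = n·log(r) = 3·log(8) = 6.2383. ✓

I(r) ≈ 6.2383.


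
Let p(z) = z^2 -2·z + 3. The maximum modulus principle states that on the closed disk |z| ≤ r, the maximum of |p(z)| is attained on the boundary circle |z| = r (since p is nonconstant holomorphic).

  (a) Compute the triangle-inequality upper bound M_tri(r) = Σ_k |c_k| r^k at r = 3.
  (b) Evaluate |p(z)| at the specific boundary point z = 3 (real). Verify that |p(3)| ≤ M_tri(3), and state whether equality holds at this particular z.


Coefficients: c_0 = 3, c_1 = -2, c_2 = 1. Radius r = 3.
Part (a). Triangle bound: M_tri(r) = Σ_k |c_k| r^k
  = |3|·3^0 + |-2|·3^1 + |1|·3^2
  = 3 + 6 + 9 = 18.
This bounds M(r) := max_{|z|=r} |p(z)| from above; equality holds iff all terms c_k z^k can be made to align in phase at a single z on |z|=r.
Part (b). At z = 3 (real, on the circle |z| = r):
  p(3) = (3)·3^0 + (-2)·3^1 + (1)·3^2 = 6.
  |p(3)| = 6.
Check: |p(3)| = 6 ≤ 18 = M_tri(3). ✓ Equality does not hold at z = 3 (the coefficients have mixed signs, so the terms do not all align in phase there).

M_tri(3) = 18; |p(3)| = 6; equality at z=3: no.


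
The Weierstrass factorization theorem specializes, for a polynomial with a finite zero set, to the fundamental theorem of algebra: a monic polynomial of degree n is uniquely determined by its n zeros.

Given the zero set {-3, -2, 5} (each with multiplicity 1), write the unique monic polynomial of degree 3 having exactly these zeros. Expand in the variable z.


The polynomial is p(z) = ∏_{α ∈ S} (z − α), where S = {-3, -2, 5}.
Expanding the product yields: p(z) = z^3 -19·z -30.
The resulting polynomial has degree 3 and real coefficients as required.

p(z) = z^3 -19·z -30.


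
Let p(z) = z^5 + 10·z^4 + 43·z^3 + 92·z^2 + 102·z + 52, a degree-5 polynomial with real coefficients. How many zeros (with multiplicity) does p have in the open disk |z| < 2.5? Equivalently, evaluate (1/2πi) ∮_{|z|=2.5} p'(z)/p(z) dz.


The zeros of p are: (-3 + 2i), (-3 - 2i), -2, (-1 + 1i), (-1 - 1i).
Their magnitudes are: 3.606, 3.606, 2, 1.414, 1.414.
Zeros with |z| < R = 2.5: -2, (-1 + 1i), (-1 - 1i).
Count = 3.
By the argument principle, (1/2πi) ∮_{|z|=R} p'(z)/p(z) dz equals exactly this count.

Number of zeros inside |z| < 2.5: 3.


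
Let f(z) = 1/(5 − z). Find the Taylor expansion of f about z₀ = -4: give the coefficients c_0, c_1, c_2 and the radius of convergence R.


Let w = z − z₀, so z = z₀ + w.
Then 5 − z = 5 − (z₀ + w) = (5 − z₀) − w = 9 − w.
f(z) = 1/(9 − w) = (1/(9)) · 1/(1 − w/(9)) = Σ_{n≥0} w^n / (9)^(n+1).
So c_n = 1/(9)^(n+1):
  c_0 = 1/(9)^1 = 1/9.
  c_1 = 1/(9)^2 = 1/81.
  c_2 = 1/(9)^3 = 1/729.
The series is valid for |w/d| < 1, i.e. |z − z₀| < |d|.
Radius of convergence: R = |5 − z₀| = |9| = 9 (distance from z₀ to the singularity z = 5).

c_0 = 1/9, c_1 = 1/81, c_2 = 1/729; R = 9.


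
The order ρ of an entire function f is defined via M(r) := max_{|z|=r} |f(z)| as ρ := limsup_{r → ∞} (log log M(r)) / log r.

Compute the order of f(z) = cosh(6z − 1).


cosh(w) is a linear combination of e^{iw} and e^{−iw} (or e^w, e^{−w} in the hyperbolic case), so |cosh(w)| ≤ e^{|w|}. With w = 6z − 1, |w| ≤ 6|z| + 1 = 6r + 1 on |z| = r, giving M(r) ≤ e^{6r + 1}, so ρ ≤ 1. On a suitable ray (z = it for sin/cos; z = t for sinh/cosh, t real → ∞), |cosh(6z − 1)| grows like e^{6|t|}/2, so ρ ≥ 1. Hence ρ = 1.
Therefore ρ = 1.

Order ρ = 1.


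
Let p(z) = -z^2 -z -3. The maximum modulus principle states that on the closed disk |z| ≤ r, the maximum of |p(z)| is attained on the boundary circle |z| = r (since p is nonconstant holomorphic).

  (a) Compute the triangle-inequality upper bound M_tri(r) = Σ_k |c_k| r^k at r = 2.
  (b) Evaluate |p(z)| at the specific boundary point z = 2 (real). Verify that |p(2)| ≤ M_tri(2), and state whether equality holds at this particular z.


Coefficients: c_0 = -3, c_1 = -1, c_2 = -1. Radius r = 2.
Part (a). Triangle bound: M_tri(r) = Σ_k |c_k| r^k
  = |-3|·2^0 + |-1|·2^1 + |-1|·2^2
  = 3 + 2 + 4 = 9.
This bounds M(r) := max_{|z|=r} |p(z)| from above; equality holds iff all terms c_k z^k can be made to align in phase at a single z on |z|=r.
Part (b). At z = 2 (real, on the circle |z| = r):
  p(2) = (-3)·2^0 + (-1)·2^1 + (-1)·2^2 = -9.
  |p(2)| = 9.
Since all nonzero coefficients share the same sign, |p(2)| = 9 = M_tri(2); the triangle bound is attained at z = 2, so in fact M(r) = 9.

M_tri(2) = 9; |p(2)| = 9; equality at z=2: yes.


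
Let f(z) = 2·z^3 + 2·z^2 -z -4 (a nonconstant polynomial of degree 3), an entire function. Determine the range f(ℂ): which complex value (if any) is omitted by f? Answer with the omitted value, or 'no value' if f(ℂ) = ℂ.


Little Picard bounds the complement of f(ℂ) to at most one point.
For every w ∈ ℂ, the equation p(z) − w = 0 is a nonconstant polynomial in z and hence has at least one root by the fundamental theorem of algebra. So p is surjective onto ℂ, omitting no value.

Omitted value: no value.


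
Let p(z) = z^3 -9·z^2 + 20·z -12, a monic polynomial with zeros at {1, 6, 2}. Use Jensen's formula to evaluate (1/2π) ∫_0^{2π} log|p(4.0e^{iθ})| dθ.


Zeros: 1, 2, 6; r = 4.0.
Inside |z| < r: 1, 2. Outside (|z| ≥ r): 6.
p(0) = -12, so log|p(0)| = log(12) = 2.4849.
Apply Jensen: I(r) = log|p(0)| + Σ_k log(r/|z_k|), summed over zeros inside |z| < r.
  log(r/|z_k|) for z_k = 1: log(4.0/1) = 1.3863
  log(r/|z_k|) for z_k = 2: log(4.0/2) = 0.6931
  Outside zeros (6) contribute nothing to the Jensen sum.
Sum over inside zeros: 2.0794.
I(r) = log|p(0)| + (inside sum) = 2.4849 + 2.0794 = 4.5643.
Note: since some zeros are outside |z| ≤ r, the simplified n·log(r) form does NOT apply — only the inside zeros contribute.

I(r) ≈ 4.5643.


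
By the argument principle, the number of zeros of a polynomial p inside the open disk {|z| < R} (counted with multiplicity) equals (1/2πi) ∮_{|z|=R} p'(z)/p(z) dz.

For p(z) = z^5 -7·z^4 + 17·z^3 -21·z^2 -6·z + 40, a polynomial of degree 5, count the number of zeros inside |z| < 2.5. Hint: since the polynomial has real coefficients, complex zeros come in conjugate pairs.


The zeros of p are: 4, -1, (1 + 2i), (1 - 2i), 2.
Their magnitudes are: 4, 1, 2.236, 2.236, 2.
Zeros with |z| < R = 2.5: -1, (1 + 2i), (1 - 2i), 2.
Count = 4.
By the argument principle, (1/2πi) ∮_{|z|=R} p'(z)/p(z) dz equals exactly this count.

Number of zeros inside |z| < 2.5: 4.


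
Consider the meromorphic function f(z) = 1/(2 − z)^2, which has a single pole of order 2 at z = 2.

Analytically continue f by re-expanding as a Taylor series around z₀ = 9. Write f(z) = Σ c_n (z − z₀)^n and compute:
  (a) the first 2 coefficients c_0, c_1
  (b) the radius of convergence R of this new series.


Let w = z − z₀, so z = z₀ + w.
Then 2 − z = 2 − (z₀ + w) = (2 − z₀) − w = -7 − w.
f(z) = 1/(-7 − w)^2 = (1/(-7)^2) · (1 − w/(-7))^{−2}.
By the binomial series (1−u)^{−2} = Σ_{n≥0} C(n+1, 1) u^n for |u|<1, with u = w/(-7):
  c_n = C(n+1, 1) / (-7)^(n+2).
  c_0 = 1/(-7)^2 = 1/49.
  c_1 = 2/(-7)^3 = -2/343.
The series is valid for |w/d| < 1, i.e. |z − z₀| < |d|.
Radius of convergence: R = |2 − z₀| = |-7| = 7 (distance from z₀ to the singularity z = 2).

c_0 = 1/49, c_1 = -2/343; R = 7.


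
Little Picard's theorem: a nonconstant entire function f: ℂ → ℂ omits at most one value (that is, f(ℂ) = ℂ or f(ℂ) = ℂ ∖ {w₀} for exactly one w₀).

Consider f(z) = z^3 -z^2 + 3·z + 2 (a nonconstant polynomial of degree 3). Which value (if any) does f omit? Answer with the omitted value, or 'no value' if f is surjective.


Little Picard bounds the complement of f(ℂ) to at most one point.
For every w ∈ ℂ, the equation p(z) − w = 0 is a nonconstant polynomial in z and hence has at least one root by the fundamental theorem of algebra. So p is surjective onto ℂ, omitting no value.

Omitted value: no value.


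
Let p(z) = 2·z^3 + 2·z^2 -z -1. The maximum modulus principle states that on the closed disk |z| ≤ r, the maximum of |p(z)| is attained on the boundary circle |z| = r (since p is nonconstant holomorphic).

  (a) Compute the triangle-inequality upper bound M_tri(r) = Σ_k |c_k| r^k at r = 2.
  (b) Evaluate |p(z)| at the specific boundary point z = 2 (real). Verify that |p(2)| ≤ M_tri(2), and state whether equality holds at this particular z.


Coefficients: c_0 = -1, c_1 = -1, c_2 = 2, c_3 = 2. Radius r = 2.
Part (a). Triangle bound: M_tri(r) = Σ_k |c_k| r^k
  = |-1|·2^0 + |-1|·2^1 + |2|·2^2 + |2|·2^3
  = 1 + 2 + 8 + 16 = 27.
This bounds M(r) := max_{|z|=r} |p(z)| from above; equality holds iff all terms c_k z^k can be made to align in phase at a single z on |z|=r.
Part (b). At z = 2 (real, on the circle |z| = r):
  p(2) = (-1)·2^0 + (-1)·2^1 + (2)·2^2 + (2)·2^3 = 21.
  |p(2)| = 21.
Check: |p(2)| = 21 ≤ 27 = M_tri(2). ✓ Equality does not hold at z = 2 (the coefficients have mixed signs, so the terms do not all align in phase there).

M_tri(2) = 27; |p(2)| = 21; equality at z=2: no.


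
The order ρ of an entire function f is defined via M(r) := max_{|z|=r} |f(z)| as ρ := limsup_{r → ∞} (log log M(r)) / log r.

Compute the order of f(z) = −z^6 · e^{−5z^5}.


M(r) = max_{|z|=r} |-1|·|z|^6·|e^{−5z^5}| = 1·r^6 · e^{5r^5} (the factors attain their maxima compatibly on |z|=r). Then log M(r) = log 1 + 6·log r + 5r^5, dominated by the last term, so log log M(r) ~ 5·log r. The polynomial factor -1z^6 contributes only a log r term and does not affect the order. ρ = 5.
Therefore ρ = 5.

Order ρ = 5.


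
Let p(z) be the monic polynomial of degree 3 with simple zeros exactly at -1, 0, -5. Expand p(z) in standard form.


The polynomial is p(z) = ∏_{α ∈ S} (z − α), where S = {-1, 0, -5}.
Expanding the product yields: p(z) = z^3 + 6·z^2 + 5·z.
The resulting polynomial has degree 3 and real coefficients as required.

p(z) = z^3 + 6·z^2 + 5·z.


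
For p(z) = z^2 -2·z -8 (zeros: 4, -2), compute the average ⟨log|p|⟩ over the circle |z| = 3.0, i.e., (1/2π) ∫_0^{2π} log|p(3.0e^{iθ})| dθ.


Zeros: -2, 4; r = 3.0.
Inside |z| < r: -2. Outside (|z| ≥ r): 4.
p(0) = -8, so log|p(0)| = log(8) = 2.0794.
Apply Jensen: I(r) = log|p(0)| + Σ_k log(r/|z_k|), summed over zeros inside |z| < r.
  log(r/|z_k|) for z_k = -2: log(3.0/2) = 0.4055
  Outside zeros (4) contribute nothing to the Jensen sum.
Sum over inside zeros: 0.4055.
I(r) = log|p(0)| + (inside sum) = 2.0794 + 0.4055 = 2.4849.
Note: since some zeros are outside |z| ≤ r, the simplified n·log(r) form does NOT apply — only the inside zeros contribute.

I(r) ≈ 2.4849.


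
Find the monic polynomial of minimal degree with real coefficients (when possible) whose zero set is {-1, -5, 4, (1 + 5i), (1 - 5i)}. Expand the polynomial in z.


The polynomial is p(z) = ∏_{α ∈ S} (z − α), where S = {-1, -5, 4, (1 + 5i), (1 - 5i)}.
Expanding the product yields: p(z) = z^5 + 3·z^3 + 70·z^2 -454·z -520.
Note conjugate pairs combine to real quadratics: (z − (1+5i))(z − (1−5i)) = z² − 2z + 26.
The resulting polynomial has degree 5 and real coefficients as required.

p(z) = z^5 + 3·z^3 + 70·z^2 -454·z -520.


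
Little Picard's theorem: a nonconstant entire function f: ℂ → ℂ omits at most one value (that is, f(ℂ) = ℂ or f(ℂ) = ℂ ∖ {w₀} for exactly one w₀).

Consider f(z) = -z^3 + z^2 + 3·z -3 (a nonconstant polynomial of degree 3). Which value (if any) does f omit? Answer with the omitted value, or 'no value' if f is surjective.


Little Picard bounds the complement of f(ℂ) to at most one point.
For every w ∈ ℂ, the equation p(z) − w = 0 is a nonconstant polynomial in z and hence has at least one root by the fundamental theorem of algebra. So p is surjective onto ℂ, omitting no value.

Omitted value: no value.


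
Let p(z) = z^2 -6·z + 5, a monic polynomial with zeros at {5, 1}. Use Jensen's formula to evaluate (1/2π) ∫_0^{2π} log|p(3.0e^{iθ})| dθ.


Zeros: 1, 5; r = 3.0.
Inside |z| < r: 1. Outside (|z| ≥ r): 5.
p(0) = 5, so log|p(0)| = log(5) = 1.6094.
Apply Jensen: I(r) = log|p(0)| + Σ_k log(r/|z_k|), summed over zeros inside |z| < r.
  log(r/|z_k|) for z_k = 1: log(3.0/1) = 1.0986
  Outside zeros (5) contribute nothing to the Jensen sum.
Sum over inside zeros: 1.0986.
I(r) = log|p(0)| + (inside sum) = 1.6094 + 1.0986 = 2.7081.
Note: since some zeros are outside |z| ≤ r, the simplified n·log(r) form does NOT apply — only the inside zeros contribute.

I(r) ≈ 2.7081.


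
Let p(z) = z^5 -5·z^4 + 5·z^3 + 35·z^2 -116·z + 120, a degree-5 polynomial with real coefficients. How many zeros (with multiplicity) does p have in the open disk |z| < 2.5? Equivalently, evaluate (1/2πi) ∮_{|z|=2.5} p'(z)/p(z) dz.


The zeros of p are: (2 + 1i), (2 - 1i), -3, (2 + 2i), (2 - 2i).
Their magnitudes are: 2.236, 2.236, 3, 2.828, 2.828.
Zeros with |z| < R = 2.5: (2 + 1i), (2 - 1i).
Count = 2.
By the argument principle, (1/2πi) ∮_{|z|=R} p'(z)/p(z) dz equals exactly this count.

Number of zeros inside |z| < 2.5: 2.


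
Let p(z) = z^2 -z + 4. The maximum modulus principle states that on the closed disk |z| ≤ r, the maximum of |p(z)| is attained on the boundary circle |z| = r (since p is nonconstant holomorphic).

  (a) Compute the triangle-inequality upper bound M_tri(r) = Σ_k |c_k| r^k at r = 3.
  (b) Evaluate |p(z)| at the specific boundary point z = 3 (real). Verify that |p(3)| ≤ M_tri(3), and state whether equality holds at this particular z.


Coefficients: c_0 = 4, c_1 = -1, c_2 = 1. Radius r = 3.
Part (a). Triangle bound: M_tri(r) = Σ_k |c_k| r^k
  = |4|·3^0 + |-1|·3^1 + |1|·3^2
  = 4 + 3 + 9 = 16.
This bounds M(r) := max_{|z|=r} |p(z)| from above; equality holds iff all terms c_k z^k can be made to align in phase at a single z on |z|=r.
Part (b). At z = 3 (real, on the circle |z| = r):
  p(3) = (4)·3^0 + (-1)·3^1 + (1)·3^2 = 10.
  |p(3)| = 10.
Check: |p(3)| = 10 ≤ 16 = M_tri(3). ✓ Equality does not hold at z = 3 (the coefficients have mixed signs, so the terms do not all align in phase there).

M_tri(3) = 16; |p(3)| = 10; equality at z=3: no.


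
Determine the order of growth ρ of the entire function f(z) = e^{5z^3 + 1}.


|e^{5z^3 + 1}| = e^{Re(5·z^3) + 1} ≤ e^{5|z|^3 + 1} = e^{5r^3 + 1} on |z| = r, so ρ ≤ 3. Choosing z on |z|=r so that 5·z^3 is real positive (always possible by picking arg z appropriately) gives |f(z)| = e^{5r^3 + 1}, matching the bound. The additive constant 1 does not affect log log M(r) ~ 3·log r. Hence ρ = 3.
Therefore ρ = 3.

Order ρ = 3.


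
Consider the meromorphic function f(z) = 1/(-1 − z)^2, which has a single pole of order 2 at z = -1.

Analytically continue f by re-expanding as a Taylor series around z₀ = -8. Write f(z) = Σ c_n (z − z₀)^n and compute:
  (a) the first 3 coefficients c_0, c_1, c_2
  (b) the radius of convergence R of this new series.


Let w = z − z₀, so z = z₀ + w.
Then -1 − z = -1 − (z₀ + w) = (-1 − z₀) − w = 7 − w.
f(z) = 1/(7 − w)^2 = (1/(7)^2) · (1 − w/(7))^{−2}.
By the binomial series (1−u)^{−2} = Σ_{n≥0} C(n+1, 1) u^n for |u|<1, with u = w/(7):
  c_n = C(n+1, 1) / (7)^(n+2).
  c_0 = 1/(7)^2 = 1/49.
  c_1 = 2/(7)^3 = 2/343.
  c_2 = 3/(7)^4 = 3/2401.
The series is valid for |w/d| < 1, i.e. |z − z₀| < |d|.
Radius of convergence: R = |-1 − z₀| = |7| = 7 (distance from z₀ to the singularity z = -1).

c_0 = 1/49, c_1 = 2/343, c_2 = 3/2401; R = 7.


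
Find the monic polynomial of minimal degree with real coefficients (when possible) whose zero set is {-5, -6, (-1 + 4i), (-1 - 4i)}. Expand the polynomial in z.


The polynomial is p(z) = ∏_{α ∈ S} (z − α), where S = {-5, -6, (-1 + 4i), (-1 - 4i)}.
Expanding the product yields: p(z) = z^4 + 13·z^3 + 69·z^2 + 247·z + 510.
Note conjugate pairs combine to real quadratics: (z − (-1+4i))(z − (-1−4i)) = z² + 2z + 17.
The resulting polynomial has degree 4 and real coefficients as required.

p(z) = z^4 + 13·z^3 + 69·z^2 + 247·z + 510.


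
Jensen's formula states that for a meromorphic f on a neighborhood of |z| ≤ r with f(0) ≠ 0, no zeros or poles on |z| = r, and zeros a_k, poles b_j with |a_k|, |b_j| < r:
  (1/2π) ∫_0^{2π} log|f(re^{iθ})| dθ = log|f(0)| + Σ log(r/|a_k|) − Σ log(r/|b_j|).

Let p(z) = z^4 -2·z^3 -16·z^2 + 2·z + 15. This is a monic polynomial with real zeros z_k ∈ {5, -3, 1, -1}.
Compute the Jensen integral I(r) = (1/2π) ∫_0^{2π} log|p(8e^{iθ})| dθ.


Zeros: -3, -1, 1, 5; r = 8.
Inside |z| < r: -3, -1, 1, 5. Outside (|z| ≥ r): ∅.
p(0) = 15, so log|p(0)| = log(15) = 2.7081.
Apply Jensen: I(r) = log|p(0)| + Σ_k log(r/|z_k|), summed over zeros inside |z| < r.
  log(r/|z_k|) for z_k = 5: log(8/5) = 0.4700
  log(r/|z_k|) for z_k = -3: log(8/3) = 0.9808
  log(r/|z_k|) for z_k = 1: log(8/1) = 2.0794
  log(r/|z_k|) for z_k = -1: log(8/1) = 2.0794
Sum over inside zeros: 5.6097.
I(r) = log|p(0)| + (inside sum) = 2.7081 + 5.6097 = 8.3178.
Closed form (all zeros inside, monic): I(r) = n·log(r) = 4·log(8) = 8.3178. ✓

I(r) ≈ 8.3178.


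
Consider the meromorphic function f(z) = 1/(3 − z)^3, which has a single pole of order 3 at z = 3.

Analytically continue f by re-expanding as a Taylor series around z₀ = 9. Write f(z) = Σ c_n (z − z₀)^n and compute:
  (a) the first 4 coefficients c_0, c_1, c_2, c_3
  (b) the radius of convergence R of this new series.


Let w = z − z₀, so z = z₀ + w.
Then 3 − z = 3 − (z₀ + w) = (3 − z₀) − w = -6 − w.
f(z) = 1/(-6 − w)^3 = (1/(-6)^3) · (1 − w/(-6))^{−3}.
By the binomial series (1−u)^{−3} = Σ_{n≥0} C(n+2, 2) u^n for |u|<1, with u = w/(-6):
  c_n = C(n+2, 2) / (-6)^(n+3).
  c_0 = 1/(-6)^3 = -1/216.
  c_1 = 3/(-6)^4 = 1/432.
  c_2 = 6/(-6)^5 = -1/1296.
  c_3 = 10/(-6)^6 = 5/23328.
The series is valid for |w/d| < 1, i.e. |z − z₀| < |d|.
Radius of convergence: R = |3 − z₀| = |-6| = 6 (distance from z₀ to the singularity z = 3).

c_0 = -1/216, c_1 = 1/432, c_2 = -1/1296, c_3 = 5/23328; R = 6.


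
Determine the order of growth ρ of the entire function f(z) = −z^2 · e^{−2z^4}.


M(r) = max_{|z|=r} |-1|·|z|^2·|e^{−2z^4}| = 1·r^2 · e^{2r^4} (the factors attain their maxima compatibly on |z|=r). Then log M(r) = log 1 + 2·log r + 2r^4, dominated by the last term, so log log M(r) ~ 4·log r. The polynomial factor -1z^2 contributes only a log r term and does not affect the order. ρ = 4.
Therefore ρ = 4.

Order ρ = 4.


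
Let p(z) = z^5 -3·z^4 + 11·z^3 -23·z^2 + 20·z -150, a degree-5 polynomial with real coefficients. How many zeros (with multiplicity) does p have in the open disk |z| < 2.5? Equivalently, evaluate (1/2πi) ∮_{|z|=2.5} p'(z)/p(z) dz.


The zeros of p are: (-1 + 2i), (-1 - 2i), (1 + 3i), (1 - 3i), 3.
Their magnitudes are: 2.236, 2.236, 3.162, 3.162, 3.
Zeros with |z| < R = 2.5: (-1 + 2i), (-1 - 2i).
Count = 2.
By the argument principle, (1/2πi) ∮_{|z|=R} p'(z)/p(z) dz equals exactly this count.

Number of zeros inside |z| < 2.5: 2.


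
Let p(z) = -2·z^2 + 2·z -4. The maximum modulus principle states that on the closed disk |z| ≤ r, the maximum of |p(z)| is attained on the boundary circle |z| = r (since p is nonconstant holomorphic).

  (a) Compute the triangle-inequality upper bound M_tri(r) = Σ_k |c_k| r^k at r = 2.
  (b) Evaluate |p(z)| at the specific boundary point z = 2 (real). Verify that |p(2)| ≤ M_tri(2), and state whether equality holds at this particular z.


Coefficients: c_0 = -4, c_1 = 2, c_2 = -2. Radius r = 2.
Part (a). Triangle bound: M_tri(r) = Σ_k |c_k| r^k
  = |-4|·2^0 + |2|·2^1 + |-2|·2^2
  = 4 + 4 + 8 = 16.
This bounds M(r) := max_{|z|=r} |p(z)| from above; equality holds iff all terms c_k z^k can be made to align in phase at a single z on |z|=r.
Part (b). At z = 2 (real, on the circle |z| = r):
  p(2) = (-4)·2^0 + (2)·2^1 + (-2)·2^2 = -8.
  |p(2)| = 8.
Check: |p(2)| = 8 ≤ 16 = M_tri(2). ✓ Equality does not hold at z = 2 (the coefficients have mixed signs, so the terms do not all align in phase there).

M_tri(2) = 16; |p(2)| = 8; equality at z=2: no.


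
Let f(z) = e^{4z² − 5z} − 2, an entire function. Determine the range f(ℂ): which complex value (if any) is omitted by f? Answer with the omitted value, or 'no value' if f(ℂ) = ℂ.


Little Picard bounds the complement of f(ℂ) to at most one point.
The exponent g(z) = 4z² − 5z is a nonconstant polynomial, hence surjective onto ℂ. So e^{g(z)} takes every value in {e^w : w ∈ ℂ} = ℂ ∖ {0}. Adding -2 shifts the range to ℂ ∖ {-2}. f omits exactly -2.

Omitted value: -2.


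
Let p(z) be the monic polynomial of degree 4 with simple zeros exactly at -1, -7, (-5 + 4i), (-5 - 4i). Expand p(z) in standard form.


The polynomial is p(z) = ∏_{α ∈ S} (z − α), where S = {-1, -7, (-5 + 4i), (-5 - 4i)}.
Expanding the product yields: p(z) = z^4 + 18·z^3 + 128·z^2 + 398·z + 287.
Note conjugate pairs combine to real quadratics: (z − (-5+4i))(z − (-5−4i)) = z² + 10z + 41.
The resulting polynomial has degree 4 and real coefficients as required.

p(z) = z^4 + 18·z^3 + 128·z^2 + 398·z + 287.


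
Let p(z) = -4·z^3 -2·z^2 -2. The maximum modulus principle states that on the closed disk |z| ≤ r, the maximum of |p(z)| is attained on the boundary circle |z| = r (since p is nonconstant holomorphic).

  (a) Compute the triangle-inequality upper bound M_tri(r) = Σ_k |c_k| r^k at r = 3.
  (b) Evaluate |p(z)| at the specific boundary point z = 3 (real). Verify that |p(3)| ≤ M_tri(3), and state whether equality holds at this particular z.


Coefficients: c_0 = -2, c_1 = 0, c_2 = -2, c_3 = -4. Radius r = 3.
Part (a). Triangle bound: M_tri(r) = Σ_k |c_k| r^k
  = |-2|·3^0 + |0|·3^1 + |-2|·3^2 + |-4|·3^3
  = 2 + 0 + 18 + 108 = 128.
This bounds M(r) := max_{|z|=r} |p(z)| from above; equality holds iff all terms c_k z^k can be made to align in phase at a single z on |z|=r.
Part (b). At z = 3 (real, on the circle |z| = r):
  p(3) = (-2)·3^0 + (0)·3^1 + (-2)·3^2 + (-4)·3^3 = -128.
  |p(3)| = 128.
Since all nonzero coefficients share the same sign, |p(3)| = 128 = M_tri(3); the triangle bound is attained at z = 3, so in fact M(r) = 128.

M_tri(3) = 128; |p(3)| = 128; equality at z=3: yes.


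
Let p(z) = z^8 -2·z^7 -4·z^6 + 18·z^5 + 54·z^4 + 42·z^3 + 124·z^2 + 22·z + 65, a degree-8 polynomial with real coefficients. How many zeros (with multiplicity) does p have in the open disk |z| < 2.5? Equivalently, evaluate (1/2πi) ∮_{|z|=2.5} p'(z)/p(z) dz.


The zeros of p are: (0 + 1i), (0 - 1i), (-2 + 1i), (-2 - 1i), (0 + 1i), (0 - 1i), (3 + 2i), (3 - 2i).
Their magnitudes are: 1, 1, 2.236, 2.236, 1, 1, 3.606, 3.606.
Zeros with |z| < R = 2.5: (0 + 1i), (0 - 1i), (-2 + 1i), (-2 - 1i), (0 + 1i), (0 - 1i).
Count = 6.
By the argument principle, (1/2πi) ∮_{|z|=R} p'(z)/p(z) dz equals exactly this count.

Number of zeros inside |z| < 2.5: 6.


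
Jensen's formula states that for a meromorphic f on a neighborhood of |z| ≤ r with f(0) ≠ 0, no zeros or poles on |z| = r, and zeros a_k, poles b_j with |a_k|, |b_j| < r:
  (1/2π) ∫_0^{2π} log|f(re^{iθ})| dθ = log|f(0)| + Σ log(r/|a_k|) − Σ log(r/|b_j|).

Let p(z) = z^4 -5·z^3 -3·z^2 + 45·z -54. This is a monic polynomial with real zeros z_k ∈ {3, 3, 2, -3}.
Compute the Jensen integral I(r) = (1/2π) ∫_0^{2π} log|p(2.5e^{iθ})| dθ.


Zeros: -3, 2, 3, 3; r = 2.5.
Inside |z| < r: 2. Outside (|z| ≥ r): -3, 3, 3.
p(0) = -54, so log|p(0)| = log(54) = 3.9890.
Apply Jensen: I(r) = log|p(0)| + Σ_k log(r/|z_k|), summed over zeros inside |z| < r.
  log(r/|z_k|) for z_k = 2: log(2.5/2) = 0.2231
  Outside zeros (-3, 3, 3) contribute nothing to the Jensen sum.
Sum over inside zeros: 0.2231.
I(r) = log|p(0)| + (inside sum) = 3.9890 + 0.2231 = 4.2121.
Note: since some zeros are outside |z| ≤ r, the simplified n·log(r) form does NOT apply — only the inside zeros contribute.

I(r) ≈ 4.2121.


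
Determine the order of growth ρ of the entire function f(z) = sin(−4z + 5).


sin(w) is a linear combination of e^{iw} and e^{−iw} (or e^w, e^{−w} in the hyperbolic case), so |sin(w)| ≤ e^{|w|}. With w = −4z + 5, |w| ≤ 4|z| + 5 = 4r + 5 on |z| = r, giving M(r) ≤ e^{4r + 5}, so ρ ≤ 1. On a suitable ray (z = it for sin/cos; z = t for sinh/cosh, t real → ∞), |sin(−4z + 5)| grows like e^{4|t|}/2, so ρ ≥ 1. Hence ρ = 1.
Therefore ρ = 1.

Order ρ = 1.


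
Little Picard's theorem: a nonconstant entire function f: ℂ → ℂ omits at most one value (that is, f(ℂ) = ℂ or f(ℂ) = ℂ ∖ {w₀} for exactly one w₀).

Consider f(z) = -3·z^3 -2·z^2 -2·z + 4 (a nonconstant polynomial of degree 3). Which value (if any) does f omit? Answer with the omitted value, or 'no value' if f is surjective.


Little Picard bounds the complement of f(ℂ) to at most one point.
For every w ∈ ℂ, the equation p(z) − w = 0 is a nonconstant polynomial in z and hence has at least one root by the fundamental theorem of algebra. So p is surjective onto ℂ, omitting no value.

Omitted value: no value.


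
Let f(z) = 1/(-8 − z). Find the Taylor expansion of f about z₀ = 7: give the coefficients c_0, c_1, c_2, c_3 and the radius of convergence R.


Let w = z − z₀, so z = z₀ + w.
Then -8 − z = -8 − (z₀ + w) = (-8 − z₀) − w = -15 − w.
f(z) = 1/(-15 − w) = (1/(-15)) · 1/(1 − w/(-15)) = Σ_{n≥0} w^n / (-15)^(n+1).
So c_n = 1/(-15)^(n+1):
  c_0 = 1/(-15)^1 = -1/15.
  c_1 = 1/(-15)^2 = 1/225.
  c_2 = 1/(-15)^3 = -1/3375.
  c_3 = 1/(-15)^4 = 1/50625.
The series is valid for |w/d| < 1, i.e. |z − z₀| < |d|.
Radius of convergence: R = |-8 − z₀| = |-15| = 15 (distance from z₀ to the singularity z = -8).

c_0 = -1/15, c_1 = 1/225, c_2 = -1/3375, c_3 = 1/50625; R = 15.
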